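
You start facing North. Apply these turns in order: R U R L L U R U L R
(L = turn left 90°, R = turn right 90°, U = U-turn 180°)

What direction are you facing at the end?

Start: North
  R (right (90° clockwise)) -> East
  U (U-turn (180°)) -> West
  R (right (90° clockwise)) -> North
  L (left (90° counter-clockwise)) -> West
  L (left (90° counter-clockwise)) -> South
  U (U-turn (180°)) -> North
  R (right (90° clockwise)) -> East
  U (U-turn (180°)) -> West
  L (left (90° counter-clockwise)) -> South
  R (right (90° clockwise)) -> West
Final: West

Answer: Final heading: West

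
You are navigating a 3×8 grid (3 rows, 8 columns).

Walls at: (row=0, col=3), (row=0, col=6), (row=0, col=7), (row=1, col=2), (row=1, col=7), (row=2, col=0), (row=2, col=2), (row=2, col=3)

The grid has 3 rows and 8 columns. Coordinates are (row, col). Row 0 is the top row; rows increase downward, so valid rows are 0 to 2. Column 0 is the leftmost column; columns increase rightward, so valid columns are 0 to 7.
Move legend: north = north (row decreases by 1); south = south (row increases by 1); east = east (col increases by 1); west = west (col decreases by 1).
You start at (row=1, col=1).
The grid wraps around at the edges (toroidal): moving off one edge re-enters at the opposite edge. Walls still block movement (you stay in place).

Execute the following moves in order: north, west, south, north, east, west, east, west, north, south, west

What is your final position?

Answer: Final position: (row=1, col=0)

Derivation:
Start: (row=1, col=1)
  north (north): (row=1, col=1) -> (row=0, col=1)
  west (west): (row=0, col=1) -> (row=0, col=0)
  south (south): (row=0, col=0) -> (row=1, col=0)
  north (north): (row=1, col=0) -> (row=0, col=0)
  east (east): (row=0, col=0) -> (row=0, col=1)
  west (west): (row=0, col=1) -> (row=0, col=0)
  east (east): (row=0, col=0) -> (row=0, col=1)
  west (west): (row=0, col=1) -> (row=0, col=0)
  north (north): blocked, stay at (row=0, col=0)
  south (south): (row=0, col=0) -> (row=1, col=0)
  west (west): blocked, stay at (row=1, col=0)
Final: (row=1, col=0)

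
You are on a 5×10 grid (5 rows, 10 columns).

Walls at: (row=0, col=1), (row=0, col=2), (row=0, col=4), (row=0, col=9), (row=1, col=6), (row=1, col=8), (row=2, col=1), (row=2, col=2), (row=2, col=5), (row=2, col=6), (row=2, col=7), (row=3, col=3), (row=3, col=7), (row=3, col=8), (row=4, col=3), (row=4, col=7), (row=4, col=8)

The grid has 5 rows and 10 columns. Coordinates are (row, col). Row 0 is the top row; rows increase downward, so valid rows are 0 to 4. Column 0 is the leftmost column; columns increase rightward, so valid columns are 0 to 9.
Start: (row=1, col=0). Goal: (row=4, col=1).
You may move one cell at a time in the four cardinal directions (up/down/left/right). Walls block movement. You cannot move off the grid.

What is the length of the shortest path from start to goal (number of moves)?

Answer: Shortest path length: 4

Derivation:
BFS from (row=1, col=0) until reaching (row=4, col=1):
  Distance 0: (row=1, col=0)
  Distance 1: (row=0, col=0), (row=1, col=1), (row=2, col=0)
  Distance 2: (row=1, col=2), (row=3, col=0)
  Distance 3: (row=1, col=3), (row=3, col=1), (row=4, col=0)
  Distance 4: (row=0, col=3), (row=1, col=4), (row=2, col=3), (row=3, col=2), (row=4, col=1)  <- goal reached here
One shortest path (4 moves): (row=1, col=0) -> (row=2, col=0) -> (row=3, col=0) -> (row=3, col=1) -> (row=4, col=1)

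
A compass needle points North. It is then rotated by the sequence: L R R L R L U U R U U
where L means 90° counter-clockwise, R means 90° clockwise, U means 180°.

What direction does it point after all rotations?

Answer: Final heading: East

Derivation:
Start: North
  L (left (90° counter-clockwise)) -> West
  R (right (90° clockwise)) -> North
  R (right (90° clockwise)) -> East
  L (left (90° counter-clockwise)) -> North
  R (right (90° clockwise)) -> East
  L (left (90° counter-clockwise)) -> North
  U (U-turn (180°)) -> South
  U (U-turn (180°)) -> North
  R (right (90° clockwise)) -> East
  U (U-turn (180°)) -> West
  U (U-turn (180°)) -> East
Final: East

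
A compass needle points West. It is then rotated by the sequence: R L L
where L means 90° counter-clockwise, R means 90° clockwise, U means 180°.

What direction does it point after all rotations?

Answer: Final heading: South

Derivation:
Start: West
  R (right (90° clockwise)) -> North
  L (left (90° counter-clockwise)) -> West
  L (left (90° counter-clockwise)) -> South
Final: South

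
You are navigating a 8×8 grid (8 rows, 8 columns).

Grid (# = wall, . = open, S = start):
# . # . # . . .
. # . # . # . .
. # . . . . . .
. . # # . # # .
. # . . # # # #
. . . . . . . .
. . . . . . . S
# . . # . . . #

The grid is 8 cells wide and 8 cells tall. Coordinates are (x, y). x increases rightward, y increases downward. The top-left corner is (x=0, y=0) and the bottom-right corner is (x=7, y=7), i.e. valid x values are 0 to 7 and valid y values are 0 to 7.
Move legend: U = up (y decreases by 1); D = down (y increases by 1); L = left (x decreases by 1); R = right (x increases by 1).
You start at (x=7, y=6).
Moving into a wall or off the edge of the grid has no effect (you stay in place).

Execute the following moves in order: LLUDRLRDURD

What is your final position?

Start: (x=7, y=6)
  L (left): (x=7, y=6) -> (x=6, y=6)
  L (left): (x=6, y=6) -> (x=5, y=6)
  U (up): (x=5, y=6) -> (x=5, y=5)
  D (down): (x=5, y=5) -> (x=5, y=6)
  R (right): (x=5, y=6) -> (x=6, y=6)
  L (left): (x=6, y=6) -> (x=5, y=6)
  R (right): (x=5, y=6) -> (x=6, y=6)
  D (down): (x=6, y=6) -> (x=6, y=7)
  U (up): (x=6, y=7) -> (x=6, y=6)
  R (right): (x=6, y=6) -> (x=7, y=6)
  D (down): blocked, stay at (x=7, y=6)
Final: (x=7, y=6)

Answer: Final position: (x=7, y=6)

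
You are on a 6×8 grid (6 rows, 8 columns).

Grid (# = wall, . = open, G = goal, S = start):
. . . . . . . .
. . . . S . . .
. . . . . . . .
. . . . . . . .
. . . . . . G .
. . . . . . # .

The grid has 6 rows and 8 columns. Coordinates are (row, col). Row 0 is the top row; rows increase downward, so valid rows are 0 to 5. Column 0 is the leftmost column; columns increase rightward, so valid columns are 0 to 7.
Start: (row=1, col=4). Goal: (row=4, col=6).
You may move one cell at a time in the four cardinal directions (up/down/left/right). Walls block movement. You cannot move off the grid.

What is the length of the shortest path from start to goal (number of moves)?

Answer: Shortest path length: 5

Derivation:
BFS from (row=1, col=4) until reaching (row=4, col=6):
  Distance 0: (row=1, col=4)
  Distance 1: (row=0, col=4), (row=1, col=3), (row=1, col=5), (row=2, col=4)
  Distance 2: (row=0, col=3), (row=0, col=5), (row=1, col=2), (row=1, col=6), (row=2, col=3), (row=2, col=5), (row=3, col=4)
  Distance 3: (row=0, col=2), (row=0, col=6), (row=1, col=1), (row=1, col=7), (row=2, col=2), (row=2, col=6), (row=3, col=3), (row=3, col=5), (row=4, col=4)
  Distance 4: (row=0, col=1), (row=0, col=7), (row=1, col=0), (row=2, col=1), (row=2, col=7), (row=3, col=2), (row=3, col=6), (row=4, col=3), (row=4, col=5), (row=5, col=4)
  Distance 5: (row=0, col=0), (row=2, col=0), (row=3, col=1), (row=3, col=7), (row=4, col=2), (row=4, col=6), (row=5, col=3), (row=5, col=5)  <- goal reached here
One shortest path (5 moves): (row=1, col=4) -> (row=1, col=5) -> (row=1, col=6) -> (row=2, col=6) -> (row=3, col=6) -> (row=4, col=6)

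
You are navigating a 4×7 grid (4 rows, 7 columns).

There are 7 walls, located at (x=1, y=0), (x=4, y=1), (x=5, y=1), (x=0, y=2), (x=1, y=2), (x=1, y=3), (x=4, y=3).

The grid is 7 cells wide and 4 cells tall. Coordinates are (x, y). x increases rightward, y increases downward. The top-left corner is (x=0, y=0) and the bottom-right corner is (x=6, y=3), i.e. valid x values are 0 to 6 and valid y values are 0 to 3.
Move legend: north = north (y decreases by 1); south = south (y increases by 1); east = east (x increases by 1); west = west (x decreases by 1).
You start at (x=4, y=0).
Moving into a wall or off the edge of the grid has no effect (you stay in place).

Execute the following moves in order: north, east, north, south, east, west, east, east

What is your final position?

Start: (x=4, y=0)
  north (north): blocked, stay at (x=4, y=0)
  east (east): (x=4, y=0) -> (x=5, y=0)
  north (north): blocked, stay at (x=5, y=0)
  south (south): blocked, stay at (x=5, y=0)
  east (east): (x=5, y=0) -> (x=6, y=0)
  west (west): (x=6, y=0) -> (x=5, y=0)
  east (east): (x=5, y=0) -> (x=6, y=0)
  east (east): blocked, stay at (x=6, y=0)
Final: (x=6, y=0)

Answer: Final position: (x=6, y=0)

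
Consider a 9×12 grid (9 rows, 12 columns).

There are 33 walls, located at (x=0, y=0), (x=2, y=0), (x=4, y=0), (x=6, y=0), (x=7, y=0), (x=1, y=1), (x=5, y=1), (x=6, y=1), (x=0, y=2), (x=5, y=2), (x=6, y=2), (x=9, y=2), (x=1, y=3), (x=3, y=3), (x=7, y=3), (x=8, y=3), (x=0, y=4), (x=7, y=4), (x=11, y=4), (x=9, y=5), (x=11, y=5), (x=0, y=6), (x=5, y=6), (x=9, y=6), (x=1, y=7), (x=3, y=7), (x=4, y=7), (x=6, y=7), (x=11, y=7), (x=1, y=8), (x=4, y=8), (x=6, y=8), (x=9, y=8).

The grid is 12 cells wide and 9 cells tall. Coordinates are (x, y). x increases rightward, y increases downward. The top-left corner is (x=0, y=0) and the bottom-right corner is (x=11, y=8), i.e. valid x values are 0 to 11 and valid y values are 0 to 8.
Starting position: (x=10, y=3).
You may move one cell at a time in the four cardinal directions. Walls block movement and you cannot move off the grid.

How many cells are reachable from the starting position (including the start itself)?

BFS flood-fill from (x=10, y=3):
  Distance 0: (x=10, y=3)
  Distance 1: (x=10, y=2), (x=9, y=3), (x=11, y=3), (x=10, y=4)
  Distance 2: (x=10, y=1), (x=11, y=2), (x=9, y=4), (x=10, y=5)
  Distance 3: (x=10, y=0), (x=9, y=1), (x=11, y=1), (x=8, y=4), (x=10, y=6)
  Distance 4: (x=9, y=0), (x=11, y=0), (x=8, y=1), (x=8, y=5), (x=11, y=6), (x=10, y=7)
  Distance 5: (x=8, y=0), (x=7, y=1), (x=8, y=2), (x=7, y=5), (x=8, y=6), (x=9, y=7), (x=10, y=8)
  Distance 6: (x=7, y=2), (x=6, y=5), (x=7, y=6), (x=8, y=7), (x=11, y=8)
  Distance 7: (x=6, y=4), (x=5, y=5), (x=6, y=6), (x=7, y=7), (x=8, y=8)
  Distance 8: (x=6, y=3), (x=5, y=4), (x=4, y=5), (x=7, y=8)
  Distance 9: (x=5, y=3), (x=4, y=4), (x=3, y=5), (x=4, y=6)
  Distance 10: (x=4, y=3), (x=3, y=4), (x=2, y=5), (x=3, y=6)
  Distance 11: (x=4, y=2), (x=2, y=4), (x=1, y=5), (x=2, y=6)
  Distance 12: (x=4, y=1), (x=3, y=2), (x=2, y=3), (x=1, y=4), (x=0, y=5), (x=1, y=6), (x=2, y=7)
  Distance 13: (x=3, y=1), (x=2, y=2), (x=2, y=8)
  Distance 14: (x=3, y=0), (x=2, y=1), (x=1, y=2), (x=3, y=8)
Total reachable: 67 (grid has 75 open cells total)

Answer: Reachable cells: 67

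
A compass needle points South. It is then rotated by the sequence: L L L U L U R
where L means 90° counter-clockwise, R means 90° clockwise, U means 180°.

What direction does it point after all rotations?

Answer: Final heading: West

Derivation:
Start: South
  L (left (90° counter-clockwise)) -> East
  L (left (90° counter-clockwise)) -> North
  L (left (90° counter-clockwise)) -> West
  U (U-turn (180°)) -> East
  L (left (90° counter-clockwise)) -> North
  U (U-turn (180°)) -> South
  R (right (90° clockwise)) -> West
Final: West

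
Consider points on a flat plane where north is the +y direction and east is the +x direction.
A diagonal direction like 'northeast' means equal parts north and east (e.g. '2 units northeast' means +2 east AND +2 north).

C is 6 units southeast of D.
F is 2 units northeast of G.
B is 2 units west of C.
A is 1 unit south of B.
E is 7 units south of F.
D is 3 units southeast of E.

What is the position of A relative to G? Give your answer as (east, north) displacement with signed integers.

Place G at the origin (east=0, north=0).
  F is 2 units northeast of G: delta (east=+2, north=+2); F at (east=2, north=2).
  E is 7 units south of F: delta (east=+0, north=-7); E at (east=2, north=-5).
  D is 3 units southeast of E: delta (east=+3, north=-3); D at (east=5, north=-8).
  C is 6 units southeast of D: delta (east=+6, north=-6); C at (east=11, north=-14).
  B is 2 units west of C: delta (east=-2, north=+0); B at (east=9, north=-14).
  A is 1 unit south of B: delta (east=+0, north=-1); A at (east=9, north=-15).
Therefore A relative to G: (east=9, north=-15).

Answer: A is at (east=9, north=-15) relative to G.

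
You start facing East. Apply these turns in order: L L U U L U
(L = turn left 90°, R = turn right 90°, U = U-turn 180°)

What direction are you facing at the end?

Start: East
  L (left (90° counter-clockwise)) -> North
  L (left (90° counter-clockwise)) -> West
  U (U-turn (180°)) -> East
  U (U-turn (180°)) -> West
  L (left (90° counter-clockwise)) -> South
  U (U-turn (180°)) -> North
Final: North

Answer: Final heading: North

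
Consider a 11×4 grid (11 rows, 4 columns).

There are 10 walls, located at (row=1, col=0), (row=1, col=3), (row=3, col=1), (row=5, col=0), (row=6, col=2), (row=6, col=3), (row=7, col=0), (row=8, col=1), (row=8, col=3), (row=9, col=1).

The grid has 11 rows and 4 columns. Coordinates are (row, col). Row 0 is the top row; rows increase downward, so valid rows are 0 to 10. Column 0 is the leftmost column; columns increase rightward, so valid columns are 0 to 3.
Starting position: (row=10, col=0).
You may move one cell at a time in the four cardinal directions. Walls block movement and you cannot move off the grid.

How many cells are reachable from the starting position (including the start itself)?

Answer: Reachable cells: 34

Derivation:
BFS flood-fill from (row=10, col=0):
  Distance 0: (row=10, col=0)
  Distance 1: (row=9, col=0), (row=10, col=1)
  Distance 2: (row=8, col=0), (row=10, col=2)
  Distance 3: (row=9, col=2), (row=10, col=3)
  Distance 4: (row=8, col=2), (row=9, col=3)
  Distance 5: (row=7, col=2)
  Distance 6: (row=7, col=1), (row=7, col=3)
  Distance 7: (row=6, col=1)
  Distance 8: (row=5, col=1), (row=6, col=0)
  Distance 9: (row=4, col=1), (row=5, col=2)
  Distance 10: (row=4, col=0), (row=4, col=2), (row=5, col=3)
  Distance 11: (row=3, col=0), (row=3, col=2), (row=4, col=3)
  Distance 12: (row=2, col=0), (row=2, col=2), (row=3, col=3)
  Distance 13: (row=1, col=2), (row=2, col=1), (row=2, col=3)
  Distance 14: (row=0, col=2), (row=1, col=1)
  Distance 15: (row=0, col=1), (row=0, col=3)
  Distance 16: (row=0, col=0)
Total reachable: 34 (grid has 34 open cells total)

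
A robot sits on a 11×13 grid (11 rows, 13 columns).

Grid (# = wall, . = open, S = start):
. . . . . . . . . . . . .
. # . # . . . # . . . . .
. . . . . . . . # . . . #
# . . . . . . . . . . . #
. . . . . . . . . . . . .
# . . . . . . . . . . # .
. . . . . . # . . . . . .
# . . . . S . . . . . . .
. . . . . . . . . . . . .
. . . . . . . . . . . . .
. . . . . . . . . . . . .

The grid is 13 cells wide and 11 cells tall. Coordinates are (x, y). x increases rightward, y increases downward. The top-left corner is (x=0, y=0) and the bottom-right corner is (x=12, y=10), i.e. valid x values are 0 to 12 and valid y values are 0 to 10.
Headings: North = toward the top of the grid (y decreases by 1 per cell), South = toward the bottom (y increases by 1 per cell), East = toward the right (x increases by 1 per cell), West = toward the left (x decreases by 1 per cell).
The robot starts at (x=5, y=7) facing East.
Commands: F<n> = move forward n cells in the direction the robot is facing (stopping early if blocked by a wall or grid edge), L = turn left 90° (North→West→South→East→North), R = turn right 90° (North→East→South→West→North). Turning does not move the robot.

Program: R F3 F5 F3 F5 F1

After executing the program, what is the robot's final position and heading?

Start: (x=5, y=7), facing East
  R: turn right, now facing South
  F3: move forward 3, now at (x=5, y=10)
  F5: move forward 0/5 (blocked), now at (x=5, y=10)
  F3: move forward 0/3 (blocked), now at (x=5, y=10)
  F5: move forward 0/5 (blocked), now at (x=5, y=10)
  F1: move forward 0/1 (blocked), now at (x=5, y=10)
Final: (x=5, y=10), facing South

Answer: Final position: (x=5, y=10), facing South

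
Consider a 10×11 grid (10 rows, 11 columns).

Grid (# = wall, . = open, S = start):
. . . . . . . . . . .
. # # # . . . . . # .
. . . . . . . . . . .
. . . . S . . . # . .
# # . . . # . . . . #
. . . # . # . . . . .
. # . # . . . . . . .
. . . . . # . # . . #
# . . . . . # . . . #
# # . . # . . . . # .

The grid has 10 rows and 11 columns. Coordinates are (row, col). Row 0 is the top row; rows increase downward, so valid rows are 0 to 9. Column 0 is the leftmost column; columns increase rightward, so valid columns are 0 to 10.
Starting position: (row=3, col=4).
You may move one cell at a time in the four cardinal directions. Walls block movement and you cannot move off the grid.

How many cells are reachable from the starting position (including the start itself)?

BFS flood-fill from (row=3, col=4):
  Distance 0: (row=3, col=4)
  Distance 1: (row=2, col=4), (row=3, col=3), (row=3, col=5), (row=4, col=4)
  Distance 2: (row=1, col=4), (row=2, col=3), (row=2, col=5), (row=3, col=2), (row=3, col=6), (row=4, col=3), (row=5, col=4)
  Distance 3: (row=0, col=4), (row=1, col=5), (row=2, col=2), (row=2, col=6), (row=3, col=1), (row=3, col=7), (row=4, col=2), (row=4, col=6), (row=6, col=4)
  Distance 4: (row=0, col=3), (row=0, col=5), (row=1, col=6), (row=2, col=1), (row=2, col=7), (row=3, col=0), (row=4, col=7), (row=5, col=2), (row=5, col=6), (row=6, col=5), (row=7, col=4)
  Distance 5: (row=0, col=2), (row=0, col=6), (row=1, col=7), (row=2, col=0), (row=2, col=8), (row=4, col=8), (row=5, col=1), (row=5, col=7), (row=6, col=2), (row=6, col=6), (row=7, col=3), (row=8, col=4)
  Distance 6: (row=0, col=1), (row=0, col=7), (row=1, col=0), (row=1, col=8), (row=2, col=9), (row=4, col=9), (row=5, col=0), (row=5, col=8), (row=6, col=7), (row=7, col=2), (row=7, col=6), (row=8, col=3), (row=8, col=5)
  Distance 7: (row=0, col=0), (row=0, col=8), (row=2, col=10), (row=3, col=9), (row=5, col=9), (row=6, col=0), (row=6, col=8), (row=7, col=1), (row=8, col=2), (row=9, col=3), (row=9, col=5)
  Distance 8: (row=0, col=9), (row=1, col=10), (row=3, col=10), (row=5, col=10), (row=6, col=9), (row=7, col=0), (row=7, col=8), (row=8, col=1), (row=9, col=2), (row=9, col=6)
  Distance 9: (row=0, col=10), (row=6, col=10), (row=7, col=9), (row=8, col=8), (row=9, col=7)
  Distance 10: (row=8, col=7), (row=8, col=9), (row=9, col=8)
Total reachable: 86 (grid has 87 open cells total)

Answer: Reachable cells: 86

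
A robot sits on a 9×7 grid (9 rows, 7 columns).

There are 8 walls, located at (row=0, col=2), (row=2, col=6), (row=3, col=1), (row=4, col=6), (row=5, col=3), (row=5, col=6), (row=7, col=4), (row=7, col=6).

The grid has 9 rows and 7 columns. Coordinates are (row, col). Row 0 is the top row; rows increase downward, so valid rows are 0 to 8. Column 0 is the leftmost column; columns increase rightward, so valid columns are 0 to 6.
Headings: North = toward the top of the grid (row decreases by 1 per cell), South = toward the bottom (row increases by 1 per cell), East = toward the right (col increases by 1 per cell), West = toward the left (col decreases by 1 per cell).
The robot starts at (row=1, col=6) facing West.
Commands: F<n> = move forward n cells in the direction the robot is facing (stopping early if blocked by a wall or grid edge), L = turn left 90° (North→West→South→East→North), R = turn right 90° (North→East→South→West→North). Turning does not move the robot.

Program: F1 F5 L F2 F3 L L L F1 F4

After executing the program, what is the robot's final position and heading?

Answer: Final position: (row=6, col=0), facing West

Derivation:
Start: (row=1, col=6), facing West
  F1: move forward 1, now at (row=1, col=5)
  F5: move forward 5, now at (row=1, col=0)
  L: turn left, now facing South
  F2: move forward 2, now at (row=3, col=0)
  F3: move forward 3, now at (row=6, col=0)
  L: turn left, now facing East
  L: turn left, now facing North
  L: turn left, now facing West
  F1: move forward 0/1 (blocked), now at (row=6, col=0)
  F4: move forward 0/4 (blocked), now at (row=6, col=0)
Final: (row=6, col=0), facing West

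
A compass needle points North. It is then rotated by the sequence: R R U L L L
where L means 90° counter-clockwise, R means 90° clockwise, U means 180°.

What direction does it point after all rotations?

Start: North
  R (right (90° clockwise)) -> East
  R (right (90° clockwise)) -> South
  U (U-turn (180°)) -> North
  L (left (90° counter-clockwise)) -> West
  L (left (90° counter-clockwise)) -> South
  L (left (90° counter-clockwise)) -> East
Final: East

Answer: Final heading: East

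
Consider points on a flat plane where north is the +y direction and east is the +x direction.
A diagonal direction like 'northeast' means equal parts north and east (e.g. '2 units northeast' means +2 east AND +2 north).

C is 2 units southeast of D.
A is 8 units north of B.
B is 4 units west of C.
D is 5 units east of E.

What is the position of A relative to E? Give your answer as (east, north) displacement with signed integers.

Answer: A is at (east=3, north=6) relative to E.

Derivation:
Place E at the origin (east=0, north=0).
  D is 5 units east of E: delta (east=+5, north=+0); D at (east=5, north=0).
  C is 2 units southeast of D: delta (east=+2, north=-2); C at (east=7, north=-2).
  B is 4 units west of C: delta (east=-4, north=+0); B at (east=3, north=-2).
  A is 8 units north of B: delta (east=+0, north=+8); A at (east=3, north=6).
Therefore A relative to E: (east=3, north=6).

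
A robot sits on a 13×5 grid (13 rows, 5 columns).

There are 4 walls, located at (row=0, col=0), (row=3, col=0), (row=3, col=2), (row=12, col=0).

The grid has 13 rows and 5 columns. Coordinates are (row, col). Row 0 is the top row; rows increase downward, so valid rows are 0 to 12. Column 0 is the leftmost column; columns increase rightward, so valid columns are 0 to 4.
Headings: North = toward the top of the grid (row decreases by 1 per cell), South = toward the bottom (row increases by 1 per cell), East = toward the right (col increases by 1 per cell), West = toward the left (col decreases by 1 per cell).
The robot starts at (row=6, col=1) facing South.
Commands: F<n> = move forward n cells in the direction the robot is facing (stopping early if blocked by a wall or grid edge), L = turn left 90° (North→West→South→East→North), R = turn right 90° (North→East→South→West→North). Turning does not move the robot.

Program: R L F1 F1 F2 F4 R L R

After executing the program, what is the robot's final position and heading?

Start: (row=6, col=1), facing South
  R: turn right, now facing West
  L: turn left, now facing South
  F1: move forward 1, now at (row=7, col=1)
  F1: move forward 1, now at (row=8, col=1)
  F2: move forward 2, now at (row=10, col=1)
  F4: move forward 2/4 (blocked), now at (row=12, col=1)
  R: turn right, now facing West
  L: turn left, now facing South
  R: turn right, now facing West
Final: (row=12, col=1), facing West

Answer: Final position: (row=12, col=1), facing West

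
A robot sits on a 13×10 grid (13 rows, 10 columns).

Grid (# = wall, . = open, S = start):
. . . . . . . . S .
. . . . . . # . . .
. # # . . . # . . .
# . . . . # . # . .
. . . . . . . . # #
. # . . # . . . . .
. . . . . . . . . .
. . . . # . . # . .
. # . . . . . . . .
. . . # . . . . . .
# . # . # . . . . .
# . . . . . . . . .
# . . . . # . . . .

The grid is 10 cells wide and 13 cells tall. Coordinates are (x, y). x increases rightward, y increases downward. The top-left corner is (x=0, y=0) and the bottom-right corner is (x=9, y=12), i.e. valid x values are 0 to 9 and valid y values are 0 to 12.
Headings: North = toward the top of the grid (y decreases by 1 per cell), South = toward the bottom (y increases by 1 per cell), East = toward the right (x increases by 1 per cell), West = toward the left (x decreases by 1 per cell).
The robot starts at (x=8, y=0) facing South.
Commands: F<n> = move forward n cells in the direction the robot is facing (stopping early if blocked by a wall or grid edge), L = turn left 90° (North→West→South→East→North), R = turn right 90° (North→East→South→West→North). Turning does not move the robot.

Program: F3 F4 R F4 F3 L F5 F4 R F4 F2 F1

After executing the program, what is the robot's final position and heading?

Answer: Final position: (x=8, y=3), facing West

Derivation:
Start: (x=8, y=0), facing South
  F3: move forward 3, now at (x=8, y=3)
  F4: move forward 0/4 (blocked), now at (x=8, y=3)
  R: turn right, now facing West
  F4: move forward 0/4 (blocked), now at (x=8, y=3)
  F3: move forward 0/3 (blocked), now at (x=8, y=3)
  L: turn left, now facing South
  F5: move forward 0/5 (blocked), now at (x=8, y=3)
  F4: move forward 0/4 (blocked), now at (x=8, y=3)
  R: turn right, now facing West
  F4: move forward 0/4 (blocked), now at (x=8, y=3)
  F2: move forward 0/2 (blocked), now at (x=8, y=3)
  F1: move forward 0/1 (blocked), now at (x=8, y=3)
Final: (x=8, y=3), facing West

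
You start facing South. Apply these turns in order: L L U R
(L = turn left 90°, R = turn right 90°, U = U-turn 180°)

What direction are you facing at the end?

Start: South
  L (left (90° counter-clockwise)) -> East
  L (left (90° counter-clockwise)) -> North
  U (U-turn (180°)) -> South
  R (right (90° clockwise)) -> West
Final: West

Answer: Final heading: West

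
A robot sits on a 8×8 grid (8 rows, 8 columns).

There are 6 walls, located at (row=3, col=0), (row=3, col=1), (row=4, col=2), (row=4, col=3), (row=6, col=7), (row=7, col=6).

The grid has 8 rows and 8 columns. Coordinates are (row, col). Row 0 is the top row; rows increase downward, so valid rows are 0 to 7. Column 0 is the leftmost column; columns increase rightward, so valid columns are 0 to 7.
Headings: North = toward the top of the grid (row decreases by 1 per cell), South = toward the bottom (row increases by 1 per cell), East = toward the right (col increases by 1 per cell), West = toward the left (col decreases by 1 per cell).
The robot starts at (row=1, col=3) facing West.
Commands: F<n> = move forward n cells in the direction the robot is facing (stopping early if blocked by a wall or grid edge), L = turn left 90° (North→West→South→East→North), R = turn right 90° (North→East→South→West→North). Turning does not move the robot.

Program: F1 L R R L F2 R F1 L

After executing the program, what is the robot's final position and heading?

Answer: Final position: (row=0, col=0), facing West

Derivation:
Start: (row=1, col=3), facing West
  F1: move forward 1, now at (row=1, col=2)
  L: turn left, now facing South
  R: turn right, now facing West
  R: turn right, now facing North
  L: turn left, now facing West
  F2: move forward 2, now at (row=1, col=0)
  R: turn right, now facing North
  F1: move forward 1, now at (row=0, col=0)
  L: turn left, now facing West
Final: (row=0, col=0), facing West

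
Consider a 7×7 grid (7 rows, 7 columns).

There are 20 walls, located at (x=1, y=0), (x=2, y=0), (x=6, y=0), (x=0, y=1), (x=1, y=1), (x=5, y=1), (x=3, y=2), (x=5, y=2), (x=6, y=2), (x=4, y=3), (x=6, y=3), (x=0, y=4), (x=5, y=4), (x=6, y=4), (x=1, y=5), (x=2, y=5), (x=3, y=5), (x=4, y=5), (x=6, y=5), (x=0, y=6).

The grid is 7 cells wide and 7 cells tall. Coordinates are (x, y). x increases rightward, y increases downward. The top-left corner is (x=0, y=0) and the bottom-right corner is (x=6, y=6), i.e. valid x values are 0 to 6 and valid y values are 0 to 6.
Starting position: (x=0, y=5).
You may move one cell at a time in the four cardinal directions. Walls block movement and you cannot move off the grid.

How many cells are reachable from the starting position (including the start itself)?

Answer: Reachable cells: 1

Derivation:
BFS flood-fill from (x=0, y=5):
  Distance 0: (x=0, y=5)
Total reachable: 1 (grid has 29 open cells total)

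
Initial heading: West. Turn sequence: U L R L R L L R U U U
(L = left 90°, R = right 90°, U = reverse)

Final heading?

Start: West
  U (U-turn (180°)) -> East
  L (left (90° counter-clockwise)) -> North
  R (right (90° clockwise)) -> East
  L (left (90° counter-clockwise)) -> North
  R (right (90° clockwise)) -> East
  L (left (90° counter-clockwise)) -> North
  L (left (90° counter-clockwise)) -> West
  R (right (90° clockwise)) -> North
  U (U-turn (180°)) -> South
  U (U-turn (180°)) -> North
  U (U-turn (180°)) -> South
Final: South

Answer: Final heading: South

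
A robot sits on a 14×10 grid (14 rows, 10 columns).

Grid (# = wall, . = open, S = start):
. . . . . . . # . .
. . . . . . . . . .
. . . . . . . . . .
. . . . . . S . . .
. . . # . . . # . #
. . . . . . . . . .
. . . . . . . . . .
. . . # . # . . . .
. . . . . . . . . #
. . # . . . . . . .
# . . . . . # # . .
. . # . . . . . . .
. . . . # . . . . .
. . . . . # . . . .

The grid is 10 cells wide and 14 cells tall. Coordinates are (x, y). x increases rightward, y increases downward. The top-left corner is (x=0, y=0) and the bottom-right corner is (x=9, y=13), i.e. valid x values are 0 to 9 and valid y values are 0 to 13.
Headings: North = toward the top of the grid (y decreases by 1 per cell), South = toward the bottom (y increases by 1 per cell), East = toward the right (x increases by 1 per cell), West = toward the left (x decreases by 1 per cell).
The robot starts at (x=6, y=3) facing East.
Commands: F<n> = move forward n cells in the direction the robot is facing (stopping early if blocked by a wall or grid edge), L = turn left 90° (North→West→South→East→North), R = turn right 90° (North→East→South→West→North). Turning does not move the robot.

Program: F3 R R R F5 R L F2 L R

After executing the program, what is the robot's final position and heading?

Start: (x=6, y=3), facing East
  F3: move forward 3, now at (x=9, y=3)
  R: turn right, now facing South
  R: turn right, now facing West
  R: turn right, now facing North
  F5: move forward 3/5 (blocked), now at (x=9, y=0)
  R: turn right, now facing East
  L: turn left, now facing North
  F2: move forward 0/2 (blocked), now at (x=9, y=0)
  L: turn left, now facing West
  R: turn right, now facing North
Final: (x=9, y=0), facing North

Answer: Final position: (x=9, y=0), facing North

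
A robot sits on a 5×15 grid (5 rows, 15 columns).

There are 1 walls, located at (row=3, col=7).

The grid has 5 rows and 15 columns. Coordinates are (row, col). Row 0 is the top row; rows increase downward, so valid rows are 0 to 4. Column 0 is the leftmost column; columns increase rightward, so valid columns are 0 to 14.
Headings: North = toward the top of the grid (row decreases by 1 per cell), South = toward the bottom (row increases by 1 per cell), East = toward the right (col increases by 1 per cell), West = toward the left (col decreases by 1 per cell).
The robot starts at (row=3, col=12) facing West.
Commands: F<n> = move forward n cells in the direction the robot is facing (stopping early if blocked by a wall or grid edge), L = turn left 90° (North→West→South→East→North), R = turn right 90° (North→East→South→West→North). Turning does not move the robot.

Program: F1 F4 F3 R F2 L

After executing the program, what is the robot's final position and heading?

Start: (row=3, col=12), facing West
  F1: move forward 1, now at (row=3, col=11)
  F4: move forward 3/4 (blocked), now at (row=3, col=8)
  F3: move forward 0/3 (blocked), now at (row=3, col=8)
  R: turn right, now facing North
  F2: move forward 2, now at (row=1, col=8)
  L: turn left, now facing West
Final: (row=1, col=8), facing West

Answer: Final position: (row=1, col=8), facing West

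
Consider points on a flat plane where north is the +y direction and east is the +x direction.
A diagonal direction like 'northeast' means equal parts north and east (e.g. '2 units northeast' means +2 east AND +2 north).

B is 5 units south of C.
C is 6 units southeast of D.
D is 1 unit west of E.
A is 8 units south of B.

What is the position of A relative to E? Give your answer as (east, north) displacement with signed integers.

Place E at the origin (east=0, north=0).
  D is 1 unit west of E: delta (east=-1, north=+0); D at (east=-1, north=0).
  C is 6 units southeast of D: delta (east=+6, north=-6); C at (east=5, north=-6).
  B is 5 units south of C: delta (east=+0, north=-5); B at (east=5, north=-11).
  A is 8 units south of B: delta (east=+0, north=-8); A at (east=5, north=-19).
Therefore A relative to E: (east=5, north=-19).

Answer: A is at (east=5, north=-19) relative to E.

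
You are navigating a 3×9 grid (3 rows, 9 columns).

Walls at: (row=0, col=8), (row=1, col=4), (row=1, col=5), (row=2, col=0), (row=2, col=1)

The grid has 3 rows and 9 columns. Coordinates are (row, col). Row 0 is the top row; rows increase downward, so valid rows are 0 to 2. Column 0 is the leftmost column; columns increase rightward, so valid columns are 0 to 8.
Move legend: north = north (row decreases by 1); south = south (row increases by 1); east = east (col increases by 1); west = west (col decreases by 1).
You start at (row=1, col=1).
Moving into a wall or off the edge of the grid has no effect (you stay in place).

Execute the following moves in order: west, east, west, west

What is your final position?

Start: (row=1, col=1)
  west (west): (row=1, col=1) -> (row=1, col=0)
  east (east): (row=1, col=0) -> (row=1, col=1)
  west (west): (row=1, col=1) -> (row=1, col=0)
  west (west): blocked, stay at (row=1, col=0)
Final: (row=1, col=0)

Answer: Final position: (row=1, col=0)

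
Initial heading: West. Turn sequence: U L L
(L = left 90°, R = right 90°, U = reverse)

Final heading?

Answer: Final heading: West

Derivation:
Start: West
  U (U-turn (180°)) -> East
  L (left (90° counter-clockwise)) -> North
  L (left (90° counter-clockwise)) -> West
Final: West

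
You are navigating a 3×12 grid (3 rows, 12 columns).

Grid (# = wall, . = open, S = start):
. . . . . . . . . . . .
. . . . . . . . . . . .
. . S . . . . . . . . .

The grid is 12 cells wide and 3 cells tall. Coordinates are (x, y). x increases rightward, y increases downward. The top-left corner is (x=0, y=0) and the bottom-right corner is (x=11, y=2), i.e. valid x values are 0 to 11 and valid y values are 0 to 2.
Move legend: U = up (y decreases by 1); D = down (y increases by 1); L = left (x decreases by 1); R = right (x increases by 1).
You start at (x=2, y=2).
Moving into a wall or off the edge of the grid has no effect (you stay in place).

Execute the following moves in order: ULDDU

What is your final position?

Start: (x=2, y=2)
  U (up): (x=2, y=2) -> (x=2, y=1)
  L (left): (x=2, y=1) -> (x=1, y=1)
  D (down): (x=1, y=1) -> (x=1, y=2)
  D (down): blocked, stay at (x=1, y=2)
  U (up): (x=1, y=2) -> (x=1, y=1)
Final: (x=1, y=1)

Answer: Final position: (x=1, y=1)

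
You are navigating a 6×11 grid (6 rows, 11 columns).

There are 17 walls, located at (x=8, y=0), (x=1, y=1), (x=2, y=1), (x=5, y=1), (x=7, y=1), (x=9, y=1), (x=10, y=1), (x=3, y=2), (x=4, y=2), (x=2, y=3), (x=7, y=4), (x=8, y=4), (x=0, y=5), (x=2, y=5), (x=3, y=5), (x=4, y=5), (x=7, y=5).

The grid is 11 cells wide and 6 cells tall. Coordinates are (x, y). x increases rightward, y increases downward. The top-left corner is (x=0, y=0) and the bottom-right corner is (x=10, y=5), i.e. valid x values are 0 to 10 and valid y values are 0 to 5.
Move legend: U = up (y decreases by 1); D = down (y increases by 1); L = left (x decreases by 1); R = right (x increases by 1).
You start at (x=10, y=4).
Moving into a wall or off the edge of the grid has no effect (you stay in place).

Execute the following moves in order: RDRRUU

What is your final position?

Answer: Final position: (x=10, y=3)

Derivation:
Start: (x=10, y=4)
  R (right): blocked, stay at (x=10, y=4)
  D (down): (x=10, y=4) -> (x=10, y=5)
  R (right): blocked, stay at (x=10, y=5)
  R (right): blocked, stay at (x=10, y=5)
  U (up): (x=10, y=5) -> (x=10, y=4)
  U (up): (x=10, y=4) -> (x=10, y=3)
Final: (x=10, y=3)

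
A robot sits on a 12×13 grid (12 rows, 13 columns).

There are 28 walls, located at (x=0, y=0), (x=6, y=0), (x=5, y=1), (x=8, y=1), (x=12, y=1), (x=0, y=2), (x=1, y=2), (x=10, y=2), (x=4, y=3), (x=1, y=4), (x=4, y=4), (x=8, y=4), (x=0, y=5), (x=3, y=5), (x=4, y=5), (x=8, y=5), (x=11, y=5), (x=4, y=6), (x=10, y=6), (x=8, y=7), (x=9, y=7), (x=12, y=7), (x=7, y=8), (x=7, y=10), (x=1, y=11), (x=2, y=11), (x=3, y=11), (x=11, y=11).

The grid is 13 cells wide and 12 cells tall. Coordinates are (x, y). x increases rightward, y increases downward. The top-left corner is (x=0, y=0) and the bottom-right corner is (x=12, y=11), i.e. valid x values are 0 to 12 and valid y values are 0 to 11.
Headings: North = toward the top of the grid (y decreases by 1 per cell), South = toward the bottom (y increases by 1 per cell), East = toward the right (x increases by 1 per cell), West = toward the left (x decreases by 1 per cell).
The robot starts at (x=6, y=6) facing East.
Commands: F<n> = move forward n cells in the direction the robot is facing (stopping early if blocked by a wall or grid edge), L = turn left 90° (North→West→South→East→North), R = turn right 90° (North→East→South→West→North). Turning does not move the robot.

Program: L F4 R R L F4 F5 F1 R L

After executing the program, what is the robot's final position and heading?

Start: (x=6, y=6), facing East
  L: turn left, now facing North
  F4: move forward 4, now at (x=6, y=2)
  R: turn right, now facing East
  R: turn right, now facing South
  L: turn left, now facing East
  F4: move forward 3/4 (blocked), now at (x=9, y=2)
  F5: move forward 0/5 (blocked), now at (x=9, y=2)
  F1: move forward 0/1 (blocked), now at (x=9, y=2)
  R: turn right, now facing South
  L: turn left, now facing East
Final: (x=9, y=2), facing East

Answer: Final position: (x=9, y=2), facing East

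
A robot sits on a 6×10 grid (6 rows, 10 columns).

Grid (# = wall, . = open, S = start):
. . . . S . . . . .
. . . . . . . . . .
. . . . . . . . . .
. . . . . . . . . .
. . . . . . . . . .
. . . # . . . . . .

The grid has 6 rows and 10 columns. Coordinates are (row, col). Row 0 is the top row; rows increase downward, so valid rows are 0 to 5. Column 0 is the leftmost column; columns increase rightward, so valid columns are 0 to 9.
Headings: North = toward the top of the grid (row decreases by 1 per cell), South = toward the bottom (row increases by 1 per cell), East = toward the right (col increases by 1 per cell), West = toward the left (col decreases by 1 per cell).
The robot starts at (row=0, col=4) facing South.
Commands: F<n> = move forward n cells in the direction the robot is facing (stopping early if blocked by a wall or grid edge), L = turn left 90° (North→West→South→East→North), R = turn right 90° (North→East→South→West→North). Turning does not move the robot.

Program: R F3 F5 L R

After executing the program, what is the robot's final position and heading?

Start: (row=0, col=4), facing South
  R: turn right, now facing West
  F3: move forward 3, now at (row=0, col=1)
  F5: move forward 1/5 (blocked), now at (row=0, col=0)
  L: turn left, now facing South
  R: turn right, now facing West
Final: (row=0, col=0), facing West

Answer: Final position: (row=0, col=0), facing West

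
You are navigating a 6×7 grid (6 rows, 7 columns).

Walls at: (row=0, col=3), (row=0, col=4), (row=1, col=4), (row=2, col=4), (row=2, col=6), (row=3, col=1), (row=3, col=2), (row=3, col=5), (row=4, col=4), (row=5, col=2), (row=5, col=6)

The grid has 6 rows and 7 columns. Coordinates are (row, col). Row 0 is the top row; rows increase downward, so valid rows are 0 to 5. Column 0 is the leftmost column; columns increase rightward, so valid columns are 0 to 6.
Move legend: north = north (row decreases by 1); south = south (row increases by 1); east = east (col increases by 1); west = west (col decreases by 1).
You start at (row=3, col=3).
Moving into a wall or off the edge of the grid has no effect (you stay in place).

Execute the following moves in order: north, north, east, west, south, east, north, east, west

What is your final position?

Answer: Final position: (row=1, col=2)

Derivation:
Start: (row=3, col=3)
  north (north): (row=3, col=3) -> (row=2, col=3)
  north (north): (row=2, col=3) -> (row=1, col=3)
  east (east): blocked, stay at (row=1, col=3)
  west (west): (row=1, col=3) -> (row=1, col=2)
  south (south): (row=1, col=2) -> (row=2, col=2)
  east (east): (row=2, col=2) -> (row=2, col=3)
  north (north): (row=2, col=3) -> (row=1, col=3)
  east (east): blocked, stay at (row=1, col=3)
  west (west): (row=1, col=3) -> (row=1, col=2)
Final: (row=1, col=2)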